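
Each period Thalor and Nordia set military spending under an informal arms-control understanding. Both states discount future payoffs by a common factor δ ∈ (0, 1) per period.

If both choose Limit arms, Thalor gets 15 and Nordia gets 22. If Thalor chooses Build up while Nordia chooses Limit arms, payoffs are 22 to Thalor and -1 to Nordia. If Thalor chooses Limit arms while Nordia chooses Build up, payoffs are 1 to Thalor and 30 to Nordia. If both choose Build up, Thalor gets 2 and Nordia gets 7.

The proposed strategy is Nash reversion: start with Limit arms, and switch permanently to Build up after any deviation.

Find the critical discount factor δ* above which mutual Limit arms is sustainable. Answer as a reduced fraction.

7/20

For Thalor: deviation gain 22−15 = 7, per-period punishment loss 15−2 = 13. IC gives δ ≥ 7/20.
For Nordia: gain 8, loss 15 per period, so δ ≥ 8/23.
The tighter constraint is Thalor's, so cooperation needs δ ≥ 7/20.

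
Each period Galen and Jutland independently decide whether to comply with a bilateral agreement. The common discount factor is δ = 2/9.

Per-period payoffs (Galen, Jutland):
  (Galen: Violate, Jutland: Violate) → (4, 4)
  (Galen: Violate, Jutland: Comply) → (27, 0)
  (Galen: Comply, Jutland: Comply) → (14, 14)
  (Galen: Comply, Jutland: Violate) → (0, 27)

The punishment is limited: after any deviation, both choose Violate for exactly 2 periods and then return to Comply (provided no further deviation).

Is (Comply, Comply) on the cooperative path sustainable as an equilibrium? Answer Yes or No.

No

IC: δ+…+δ^2 ≥ (27−14)/(14−4) = 13/10.
At δ = 2/9: partial sum = 0.2716 < 1.3000. Cooperation not sustainable.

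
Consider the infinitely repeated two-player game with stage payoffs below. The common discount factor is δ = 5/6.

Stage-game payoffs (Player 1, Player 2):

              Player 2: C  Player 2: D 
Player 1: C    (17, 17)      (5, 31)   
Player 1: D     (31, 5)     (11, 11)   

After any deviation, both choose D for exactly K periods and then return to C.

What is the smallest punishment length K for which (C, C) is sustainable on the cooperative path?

IC: δ(1−δ^K)/(1−δ) ≥ (31−17)/(17−11) = 7/3.
With δ = 5/6: need 1 − δ^K ≥ 7/3·(1−5/6)/(5/6), i.e. δ^K ≤ 0.5333.
Since (5/6)^3 = 0.5787 and (5/6)^4 = 0.4823, the smallest such K is 4.

4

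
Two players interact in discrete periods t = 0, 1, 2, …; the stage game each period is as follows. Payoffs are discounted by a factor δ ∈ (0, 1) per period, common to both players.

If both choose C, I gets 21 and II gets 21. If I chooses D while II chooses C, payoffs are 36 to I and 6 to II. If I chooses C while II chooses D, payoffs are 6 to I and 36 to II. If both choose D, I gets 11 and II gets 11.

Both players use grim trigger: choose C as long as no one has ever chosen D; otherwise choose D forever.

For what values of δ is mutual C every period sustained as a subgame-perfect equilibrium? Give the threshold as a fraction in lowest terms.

3/5

Under grim trigger the critical discount factor is (T−C)/(T−P) with T = 36, C = 21, P = 11.
δ* = (36−21)/(36−11) = 15/25 = 3/5.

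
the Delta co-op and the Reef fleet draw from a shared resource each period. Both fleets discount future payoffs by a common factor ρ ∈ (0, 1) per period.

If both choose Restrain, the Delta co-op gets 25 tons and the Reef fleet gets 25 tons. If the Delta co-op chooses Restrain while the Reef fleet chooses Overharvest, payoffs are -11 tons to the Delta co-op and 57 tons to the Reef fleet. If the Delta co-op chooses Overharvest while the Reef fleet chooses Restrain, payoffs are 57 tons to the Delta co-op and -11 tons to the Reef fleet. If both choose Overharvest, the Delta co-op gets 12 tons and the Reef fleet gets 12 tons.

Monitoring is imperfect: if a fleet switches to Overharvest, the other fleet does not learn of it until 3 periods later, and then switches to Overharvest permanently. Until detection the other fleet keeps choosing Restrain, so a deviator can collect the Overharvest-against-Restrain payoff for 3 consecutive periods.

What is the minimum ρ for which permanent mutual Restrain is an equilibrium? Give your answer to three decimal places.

Deviating for the 3 undetected periods gains 57−25 = 32 per period over cooperation, then loses 25−12 = 13 per period forever once punishment starts.
Gain: 32(1 + ρ + … + ρ^2); loss: 13·ρ^3/(1−ρ).
No profitable deviation ⇔ 32(1−ρ^3) ≤ 13·ρ^3, i.e. ρ^3 ≥ 32/(32+13) = 32/45.
Hence ρ ≥ (32/45)^(1/3) ≈ 0.893.

0.893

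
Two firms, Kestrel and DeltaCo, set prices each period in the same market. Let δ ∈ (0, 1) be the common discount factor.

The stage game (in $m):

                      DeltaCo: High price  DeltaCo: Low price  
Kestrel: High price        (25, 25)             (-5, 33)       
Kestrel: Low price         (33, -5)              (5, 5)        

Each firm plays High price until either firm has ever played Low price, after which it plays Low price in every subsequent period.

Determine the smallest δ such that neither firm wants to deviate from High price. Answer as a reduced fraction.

Cooperation forever yields 25 each period: 25/(1−δ).
Deviating yields 33 once, then 5 forever: 33 + 5δ/(1−δ).
No profitable deviation requires 25/(1−δ) ≥ 33 + 5δ/(1−δ).
Multiplying by (1−δ): 25 ≥ 33(1−δ) + 5δ = 33 − 28δ.
So 28δ ≥ 8, i.e. δ ≥ 8/28 = 2/7.

2/7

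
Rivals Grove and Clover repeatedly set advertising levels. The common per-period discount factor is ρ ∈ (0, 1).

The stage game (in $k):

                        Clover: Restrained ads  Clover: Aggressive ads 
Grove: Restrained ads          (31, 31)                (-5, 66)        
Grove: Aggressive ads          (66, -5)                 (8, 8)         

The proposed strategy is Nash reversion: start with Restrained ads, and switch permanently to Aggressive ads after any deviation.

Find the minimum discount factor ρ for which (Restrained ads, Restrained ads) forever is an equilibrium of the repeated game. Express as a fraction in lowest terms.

One-period gain from deviating is 66 − 31 = 35. The loss is 31 − 8 = 23 in every subsequent period, with present value 23·ρ/(1−ρ).
Deviation is unprofitable when 23·ρ/(1−ρ) ≥ 35, i.e. ρ/(1−ρ) ≥ 35/23.
Equivalently ρ ≥ 35/(35+23) = 35/58.

35/58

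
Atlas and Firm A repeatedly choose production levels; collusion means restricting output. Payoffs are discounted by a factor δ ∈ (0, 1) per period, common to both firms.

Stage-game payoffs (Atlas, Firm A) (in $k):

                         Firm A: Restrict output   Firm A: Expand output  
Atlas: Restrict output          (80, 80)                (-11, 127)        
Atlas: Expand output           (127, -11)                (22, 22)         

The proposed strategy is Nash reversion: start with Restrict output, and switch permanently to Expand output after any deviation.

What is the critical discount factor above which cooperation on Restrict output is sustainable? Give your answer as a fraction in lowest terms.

47/105

80/(1−δ) ≥ 127 + 22δ/(1−δ)
80 ≥ 127 − 105δ
δ ≥ 47/105.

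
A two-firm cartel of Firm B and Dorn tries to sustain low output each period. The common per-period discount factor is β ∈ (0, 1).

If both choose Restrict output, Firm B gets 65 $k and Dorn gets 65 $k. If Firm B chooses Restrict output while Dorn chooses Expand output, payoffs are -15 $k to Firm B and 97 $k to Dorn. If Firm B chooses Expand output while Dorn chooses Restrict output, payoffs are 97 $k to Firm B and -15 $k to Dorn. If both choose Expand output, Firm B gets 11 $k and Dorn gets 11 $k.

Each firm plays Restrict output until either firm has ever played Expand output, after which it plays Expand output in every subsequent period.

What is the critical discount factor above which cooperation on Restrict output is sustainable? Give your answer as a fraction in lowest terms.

16/43

One-period gain from deviating is 97 − 65 = 32. The loss is 65 − 11 = 54 in every subsequent period, with present value 54·β/(1−β).
Deviation is unprofitable when 54·β/(1−β) ≥ 32, i.e. β/(1−β) ≥ 16/27.
Equivalently β ≥ 32/(32+54) = 16/43.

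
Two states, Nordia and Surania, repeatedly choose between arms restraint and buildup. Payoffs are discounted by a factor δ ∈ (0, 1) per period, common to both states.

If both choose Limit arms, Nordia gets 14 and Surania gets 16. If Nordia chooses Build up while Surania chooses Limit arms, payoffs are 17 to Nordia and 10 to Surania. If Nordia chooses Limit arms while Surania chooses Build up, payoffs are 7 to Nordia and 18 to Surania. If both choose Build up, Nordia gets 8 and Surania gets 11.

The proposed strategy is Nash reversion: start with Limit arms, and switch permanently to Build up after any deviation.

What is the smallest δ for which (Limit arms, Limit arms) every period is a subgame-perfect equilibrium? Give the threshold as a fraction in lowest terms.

1/3

Nordia's threshold: (17−14)/(17−8) = 1/3.
Surania's threshold: (18−16)/(18−11) = 2/7.
1/3 > 2/7, so Nordia binds and δ* = 1/3.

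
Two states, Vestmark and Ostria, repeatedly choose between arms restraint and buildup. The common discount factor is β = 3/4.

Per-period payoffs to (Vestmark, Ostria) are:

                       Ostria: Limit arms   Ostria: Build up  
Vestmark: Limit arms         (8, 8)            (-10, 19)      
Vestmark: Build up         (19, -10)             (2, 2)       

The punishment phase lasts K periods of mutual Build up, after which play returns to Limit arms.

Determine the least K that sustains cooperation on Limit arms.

4

No profitable deviation requires (8−2)(β+…+β^K) ≥ 19−8, i.e. β+…+β^K ≥ 11/6 ≈ 1.8333.
With β = 3/4, the partial sums are K=1: 0.7500, K=2: 1.3125, K=3: 1.7344, K=4: 2.0508.
K = 4 is the first length at which the sum reaches 1.8333.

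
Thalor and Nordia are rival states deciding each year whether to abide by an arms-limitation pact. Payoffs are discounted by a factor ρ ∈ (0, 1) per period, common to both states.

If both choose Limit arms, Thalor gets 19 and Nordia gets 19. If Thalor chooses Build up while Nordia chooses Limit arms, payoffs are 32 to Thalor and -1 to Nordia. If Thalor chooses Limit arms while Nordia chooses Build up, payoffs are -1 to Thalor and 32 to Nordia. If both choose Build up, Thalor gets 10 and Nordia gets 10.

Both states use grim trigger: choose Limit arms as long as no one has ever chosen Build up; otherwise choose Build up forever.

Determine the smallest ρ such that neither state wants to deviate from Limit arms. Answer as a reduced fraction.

13/22

One-period gain from deviating is 32 − 19 = 13. The loss is 19 − 10 = 9 in every subsequent period, with present value 9·ρ/(1−ρ).
Deviation is unprofitable when 9·ρ/(1−ρ) ≥ 13, i.e. ρ/(1−ρ) ≥ 13/9.
Equivalently ρ ≥ 13/(13+9) = 13/22.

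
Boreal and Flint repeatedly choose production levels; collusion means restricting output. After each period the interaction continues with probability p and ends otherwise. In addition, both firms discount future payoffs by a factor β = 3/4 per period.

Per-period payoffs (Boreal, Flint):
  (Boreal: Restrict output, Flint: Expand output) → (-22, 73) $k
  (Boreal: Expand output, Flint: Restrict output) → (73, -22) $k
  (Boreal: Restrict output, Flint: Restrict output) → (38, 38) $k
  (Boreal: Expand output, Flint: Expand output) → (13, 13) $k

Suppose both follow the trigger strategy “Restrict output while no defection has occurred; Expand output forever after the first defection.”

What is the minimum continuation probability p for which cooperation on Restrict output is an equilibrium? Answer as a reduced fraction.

With continuation probability p and discount β, the effective per-period discount factor is βp.
Grim-trigger IC: βp ≥ (73−38)/(73−13) = 7/12.
So p ≥ (7/12)/(3/4) = 7/9.

7/9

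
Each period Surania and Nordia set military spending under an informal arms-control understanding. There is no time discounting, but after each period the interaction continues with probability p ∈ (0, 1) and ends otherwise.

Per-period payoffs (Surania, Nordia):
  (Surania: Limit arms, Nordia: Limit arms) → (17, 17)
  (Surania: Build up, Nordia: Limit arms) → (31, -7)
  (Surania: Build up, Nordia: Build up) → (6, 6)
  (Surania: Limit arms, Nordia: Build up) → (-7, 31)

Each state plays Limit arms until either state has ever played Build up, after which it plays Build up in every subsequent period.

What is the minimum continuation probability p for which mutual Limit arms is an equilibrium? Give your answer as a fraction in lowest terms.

14/25

With no time discounting, the continuation probability p plays the role of the discount factor.
Grim-trigger IC: 17/(1−p) ≥ 31 + 6p/(1−p) ⇒ p ≥ (31−17)/(31−6) = 14/25.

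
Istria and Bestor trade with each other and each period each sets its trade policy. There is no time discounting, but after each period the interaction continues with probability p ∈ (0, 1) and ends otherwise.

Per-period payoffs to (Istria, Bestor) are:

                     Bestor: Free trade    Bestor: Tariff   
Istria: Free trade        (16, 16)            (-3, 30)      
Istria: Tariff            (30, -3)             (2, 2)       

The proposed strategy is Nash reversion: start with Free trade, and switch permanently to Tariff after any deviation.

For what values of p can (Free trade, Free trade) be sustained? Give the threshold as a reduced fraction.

1/2

With no time discounting, the continuation probability p plays the role of the discount factor.
Grim-trigger IC: 16/(1−p) ≥ 30 + 2p/(1−p) ⇒ p ≥ (30−16)/(30−2) = 1/2.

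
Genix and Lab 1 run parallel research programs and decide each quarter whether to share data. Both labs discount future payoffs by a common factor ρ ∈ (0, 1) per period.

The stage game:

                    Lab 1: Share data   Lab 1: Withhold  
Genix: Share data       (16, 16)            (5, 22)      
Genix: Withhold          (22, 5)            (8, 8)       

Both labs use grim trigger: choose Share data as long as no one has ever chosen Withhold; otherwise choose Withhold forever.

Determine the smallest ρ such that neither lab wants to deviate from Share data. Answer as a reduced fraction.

3/7

Under grim trigger the critical discount factor is (T−C)/(T−P) with T = 22, C = 16, P = 8.
ρ* = (22−16)/(22−8) = 6/14 = 3/7.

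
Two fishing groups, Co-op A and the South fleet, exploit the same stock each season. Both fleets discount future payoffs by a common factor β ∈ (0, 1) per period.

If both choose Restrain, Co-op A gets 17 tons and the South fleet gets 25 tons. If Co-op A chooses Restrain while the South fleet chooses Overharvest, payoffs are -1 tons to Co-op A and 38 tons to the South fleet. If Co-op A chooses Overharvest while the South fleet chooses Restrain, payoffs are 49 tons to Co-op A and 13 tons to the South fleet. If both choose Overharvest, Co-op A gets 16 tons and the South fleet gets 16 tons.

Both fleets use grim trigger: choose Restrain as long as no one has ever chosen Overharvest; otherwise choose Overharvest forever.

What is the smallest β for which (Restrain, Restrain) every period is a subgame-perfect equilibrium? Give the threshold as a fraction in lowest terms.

32/33

For Co-op A: deviation gain 49−17 = 32, per-period punishment loss 17−16 = 1. IC gives β ≥ 32/33.
For the South fleet: gain 13, loss 9 per period, so β ≥ 13/22.
The tighter constraint is Co-op A's, so cooperation needs β ≥ 32/33.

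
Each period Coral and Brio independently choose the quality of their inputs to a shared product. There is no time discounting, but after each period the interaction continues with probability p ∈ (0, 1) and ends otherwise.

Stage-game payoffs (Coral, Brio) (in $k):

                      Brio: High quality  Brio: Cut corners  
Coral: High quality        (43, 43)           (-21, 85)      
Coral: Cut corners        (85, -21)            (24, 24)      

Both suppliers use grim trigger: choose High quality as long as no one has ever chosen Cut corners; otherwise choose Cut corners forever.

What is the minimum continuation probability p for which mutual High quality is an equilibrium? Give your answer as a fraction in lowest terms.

With no time discounting, the continuation probability p plays the role of the discount factor.
Grim-trigger IC: 43/(1−p) ≥ 85 + 24p/(1−p) ⇒ p ≥ (85−43)/(85−24) = 42/61.

42/61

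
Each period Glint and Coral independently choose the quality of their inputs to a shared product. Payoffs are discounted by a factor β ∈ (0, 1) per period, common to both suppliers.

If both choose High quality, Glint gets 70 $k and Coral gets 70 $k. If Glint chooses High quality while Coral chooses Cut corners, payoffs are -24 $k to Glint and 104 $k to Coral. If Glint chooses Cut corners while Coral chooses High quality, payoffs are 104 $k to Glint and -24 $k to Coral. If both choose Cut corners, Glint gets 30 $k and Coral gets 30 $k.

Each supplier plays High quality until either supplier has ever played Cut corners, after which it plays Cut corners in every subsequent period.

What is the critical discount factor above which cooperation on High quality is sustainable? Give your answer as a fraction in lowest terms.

Cooperation forever yields 70 each period: 70/(1−β).
Deviating yields 104 once, then 30 forever: 104 + 30β/(1−β).
No profitable deviation requires 70/(1−β) ≥ 104 + 30β/(1−β).
Multiplying by (1−β): 70 ≥ 104(1−β) + 30β = 104 − 74β.
So 74β ≥ 34, i.e. β ≥ 34/74 = 17/37.

17/37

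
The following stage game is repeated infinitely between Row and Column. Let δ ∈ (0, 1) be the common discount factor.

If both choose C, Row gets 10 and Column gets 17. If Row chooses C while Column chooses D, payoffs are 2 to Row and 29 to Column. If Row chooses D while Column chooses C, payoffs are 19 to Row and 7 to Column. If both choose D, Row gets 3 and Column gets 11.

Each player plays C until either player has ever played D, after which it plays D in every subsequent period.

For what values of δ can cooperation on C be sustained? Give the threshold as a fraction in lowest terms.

2/3

Row: cooperation gives 10 each period; deviation gives 19 once then 3 forever.
  10/(1−δ) ≥ 19 + 3δ/(1−δ) ⇒ δ ≥ 9/16.
Column: cooperation gives 17 each period; deviation gives 29 once then 11 forever.
  δ ≥ 12/18 = 2/3.
Both must hold, so the binding constraint is Column's: δ ≥ 2/3.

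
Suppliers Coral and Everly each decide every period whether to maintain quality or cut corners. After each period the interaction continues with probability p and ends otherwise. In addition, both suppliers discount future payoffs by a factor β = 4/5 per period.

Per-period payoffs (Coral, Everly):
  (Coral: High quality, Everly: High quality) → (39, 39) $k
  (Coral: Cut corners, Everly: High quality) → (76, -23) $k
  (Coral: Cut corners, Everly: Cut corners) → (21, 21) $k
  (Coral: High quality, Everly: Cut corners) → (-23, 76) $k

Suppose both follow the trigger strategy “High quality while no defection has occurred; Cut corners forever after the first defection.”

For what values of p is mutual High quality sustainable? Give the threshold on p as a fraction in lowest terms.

37/44

With continuation probability p and discount β, the effective per-period discount factor is βp.
Grim-trigger IC: βp ≥ (76−39)/(76−21) = 37/55.
So p ≥ (37/55)/(4/5) = 37/44.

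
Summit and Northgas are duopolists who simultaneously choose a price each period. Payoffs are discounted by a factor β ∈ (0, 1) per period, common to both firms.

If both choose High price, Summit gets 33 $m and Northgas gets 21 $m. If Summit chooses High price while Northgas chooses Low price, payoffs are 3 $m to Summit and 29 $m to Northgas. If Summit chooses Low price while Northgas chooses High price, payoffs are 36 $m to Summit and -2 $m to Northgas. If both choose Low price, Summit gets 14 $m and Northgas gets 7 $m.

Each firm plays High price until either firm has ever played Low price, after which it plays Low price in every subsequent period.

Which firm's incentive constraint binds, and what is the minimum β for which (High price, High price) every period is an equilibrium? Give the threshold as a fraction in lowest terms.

Northgas; β ≥ 4/11

Summit's threshold: (36−33)/(36−14) = 3/22.
Northgas's threshold: (29−21)/(29−7) = 4/11.
3/22 < 4/11, so Northgas binds and β* = 4/11.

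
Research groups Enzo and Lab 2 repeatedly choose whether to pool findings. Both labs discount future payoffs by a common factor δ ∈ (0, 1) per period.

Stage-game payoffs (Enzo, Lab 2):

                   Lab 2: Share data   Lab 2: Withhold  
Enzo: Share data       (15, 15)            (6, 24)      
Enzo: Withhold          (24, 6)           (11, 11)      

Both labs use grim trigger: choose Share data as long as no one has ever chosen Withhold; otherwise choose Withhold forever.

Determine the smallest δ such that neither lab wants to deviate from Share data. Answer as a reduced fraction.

15/(1−δ) ≥ 24 + 11δ/(1−δ)
15 ≥ 24 − 13δ
δ ≥ 9/13.

9/13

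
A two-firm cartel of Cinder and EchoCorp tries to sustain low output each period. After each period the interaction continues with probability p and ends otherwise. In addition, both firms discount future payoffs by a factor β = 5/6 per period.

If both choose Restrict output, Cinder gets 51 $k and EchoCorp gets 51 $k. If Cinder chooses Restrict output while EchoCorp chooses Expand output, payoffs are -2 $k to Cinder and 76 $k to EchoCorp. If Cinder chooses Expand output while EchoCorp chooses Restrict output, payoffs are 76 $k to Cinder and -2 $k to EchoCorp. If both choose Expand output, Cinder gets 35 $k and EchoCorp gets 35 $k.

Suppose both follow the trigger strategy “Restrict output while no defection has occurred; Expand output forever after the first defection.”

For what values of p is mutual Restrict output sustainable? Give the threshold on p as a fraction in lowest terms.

Expected continuation weight on next period's payoff is β·p = 5/6·p, which plays the role of the discount factor.
Cooperation requires 5/6·p ≥ (76−51)/(76−35) = 25/41, hence p ≥ 30/41.

30/41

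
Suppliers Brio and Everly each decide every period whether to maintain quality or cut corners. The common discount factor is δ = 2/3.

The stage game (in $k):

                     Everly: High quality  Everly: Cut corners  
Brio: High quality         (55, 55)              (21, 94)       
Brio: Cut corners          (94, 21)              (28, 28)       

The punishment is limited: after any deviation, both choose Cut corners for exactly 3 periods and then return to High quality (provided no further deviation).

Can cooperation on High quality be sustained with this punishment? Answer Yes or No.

No

IC: δ+…+δ^3 ≥ (94−55)/(55−28) = 13/9.
At δ = 2/3: partial sum = 1.4074 < 1.4444. Cooperation not sustainable.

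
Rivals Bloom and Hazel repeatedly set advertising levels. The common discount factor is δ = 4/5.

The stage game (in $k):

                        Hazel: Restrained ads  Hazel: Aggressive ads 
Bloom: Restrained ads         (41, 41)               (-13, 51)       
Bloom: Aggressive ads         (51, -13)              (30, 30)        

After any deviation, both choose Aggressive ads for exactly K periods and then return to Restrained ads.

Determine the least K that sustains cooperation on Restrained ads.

2

IC: δ(1−δ^K)/(1−δ) ≥ (51−41)/(41−30) = 10/11.
With δ = 4/5: need 1 − δ^K ≥ 10/11·(1−4/5)/(4/5), i.e. δ^K ≤ 0.7727.
Since (4/5)^1 = 0.8000 and (4/5)^2 = 0.6400, the smallest such K is 2.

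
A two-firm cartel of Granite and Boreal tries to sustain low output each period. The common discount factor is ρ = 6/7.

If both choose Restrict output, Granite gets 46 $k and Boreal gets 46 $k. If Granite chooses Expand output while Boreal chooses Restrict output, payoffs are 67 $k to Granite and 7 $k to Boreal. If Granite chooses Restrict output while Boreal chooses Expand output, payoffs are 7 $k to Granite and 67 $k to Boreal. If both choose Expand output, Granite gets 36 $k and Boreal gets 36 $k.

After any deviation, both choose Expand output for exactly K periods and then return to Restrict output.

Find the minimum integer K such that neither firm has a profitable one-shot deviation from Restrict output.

3

IC: ρ(1−ρ^K)/(1−ρ) ≥ (67−46)/(46−36) = 21/10.
With ρ = 6/7: need 1 − ρ^K ≥ 21/10·(1−6/7)/(6/7), i.e. ρ^K ≤ 0.6500.
Since (6/7)^2 = 0.7347 and (6/7)^3 = 0.6297, the smallest such K is 3.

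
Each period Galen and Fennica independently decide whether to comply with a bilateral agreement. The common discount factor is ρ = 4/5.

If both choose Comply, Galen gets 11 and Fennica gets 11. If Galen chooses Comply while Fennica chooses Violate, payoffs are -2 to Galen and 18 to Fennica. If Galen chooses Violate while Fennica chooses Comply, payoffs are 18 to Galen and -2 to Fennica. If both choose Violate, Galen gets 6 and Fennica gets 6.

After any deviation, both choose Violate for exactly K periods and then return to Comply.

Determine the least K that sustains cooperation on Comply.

2

No profitable deviation requires (11−6)(ρ+…+ρ^K) ≥ 18−11, i.e. ρ+…+ρ^K ≥ 7/5 ≈ 1.4000.
With ρ = 4/5, the partial sums are K=1: 0.8000, K=2: 1.4400.
K = 2 is the first length at which the sum reaches 1.4000.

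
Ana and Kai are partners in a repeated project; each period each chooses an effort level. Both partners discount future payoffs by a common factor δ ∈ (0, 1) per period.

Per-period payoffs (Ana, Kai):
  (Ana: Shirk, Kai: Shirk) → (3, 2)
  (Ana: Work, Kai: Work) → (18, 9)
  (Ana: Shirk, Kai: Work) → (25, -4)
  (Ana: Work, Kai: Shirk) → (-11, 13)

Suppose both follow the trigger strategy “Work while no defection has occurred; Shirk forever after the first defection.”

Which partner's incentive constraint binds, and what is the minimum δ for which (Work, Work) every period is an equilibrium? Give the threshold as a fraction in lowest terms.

Kai; δ ≥ 4/11

For Ana: deviation gain 25−18 = 7, per-period punishment loss 18−3 = 15. IC gives δ ≥ 7/22.
For Kai: gain 4, loss 7 per period, so δ ≥ 4/11.
The tighter constraint is Kai's, so cooperation needs δ ≥ 4/11.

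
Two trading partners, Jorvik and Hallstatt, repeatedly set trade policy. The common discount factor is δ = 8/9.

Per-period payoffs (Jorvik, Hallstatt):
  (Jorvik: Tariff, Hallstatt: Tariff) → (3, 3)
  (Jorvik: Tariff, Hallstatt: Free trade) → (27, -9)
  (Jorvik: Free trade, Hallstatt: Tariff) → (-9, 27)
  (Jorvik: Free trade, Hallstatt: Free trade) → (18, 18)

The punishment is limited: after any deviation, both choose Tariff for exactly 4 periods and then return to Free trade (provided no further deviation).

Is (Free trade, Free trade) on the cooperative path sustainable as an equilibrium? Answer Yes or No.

Comparing payoff streams over the 5 periods until play realigns: cooperate → 18(1+δ+…+δ^4); deviate → 27 + 3(δ+…+δ^4).
Cooperation is sustained iff (18−3)(δ+…+δ^4) ≥ 27−18.
δ+…+δ^4 = 8/9·(1−(8/9)^4)/(1−8/9) = 3.0056, and (27−18)/(18−3) = 0.6000.
3.0056 ≥ 0.6000, so cooperation is sustainable.

Yes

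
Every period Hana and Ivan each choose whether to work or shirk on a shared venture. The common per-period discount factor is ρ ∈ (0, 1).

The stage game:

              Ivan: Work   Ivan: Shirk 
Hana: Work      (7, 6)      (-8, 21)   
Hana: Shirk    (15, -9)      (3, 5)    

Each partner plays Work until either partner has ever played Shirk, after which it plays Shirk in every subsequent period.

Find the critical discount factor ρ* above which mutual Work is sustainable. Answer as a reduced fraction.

15/16

Hana: cooperation gives 7 each period; deviation gives 15 once then 3 forever.
  7/(1−ρ) ≥ 15 + 3ρ/(1−ρ) ⇒ ρ ≥ 8/12 = 2/3.
Ivan: cooperation gives 6 each period; deviation gives 21 once then 5 forever.
  ρ ≥ 15/16.
Both must hold, so the binding constraint is Ivan's: ρ ≥ 15/16.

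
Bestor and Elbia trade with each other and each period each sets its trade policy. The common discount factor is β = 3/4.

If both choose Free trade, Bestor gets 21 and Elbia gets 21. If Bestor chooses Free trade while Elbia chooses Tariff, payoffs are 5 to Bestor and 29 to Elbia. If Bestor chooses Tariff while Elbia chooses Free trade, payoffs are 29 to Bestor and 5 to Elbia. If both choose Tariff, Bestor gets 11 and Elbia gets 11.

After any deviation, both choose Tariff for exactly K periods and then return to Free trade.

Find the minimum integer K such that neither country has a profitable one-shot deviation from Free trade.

Need Σ_{k=1}^{K} β^k ≥ (29−21)/(21−11) = 0.8000 at β = 3/4.
At K = 1 the sum is 0.7500 < 0.8000; at K = 2 it is 1.3125 ≥ 0.8000.
So the minimum punishment length is K = 2.

2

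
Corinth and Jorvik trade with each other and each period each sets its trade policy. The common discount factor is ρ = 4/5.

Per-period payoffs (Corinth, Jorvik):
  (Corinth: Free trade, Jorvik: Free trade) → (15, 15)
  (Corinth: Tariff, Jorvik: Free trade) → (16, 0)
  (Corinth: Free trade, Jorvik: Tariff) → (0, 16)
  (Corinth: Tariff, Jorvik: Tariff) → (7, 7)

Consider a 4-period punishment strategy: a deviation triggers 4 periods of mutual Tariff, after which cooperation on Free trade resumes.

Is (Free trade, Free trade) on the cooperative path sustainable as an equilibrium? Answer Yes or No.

Yes

Comparing payoff streams over the 5 periods until play realigns: cooperate → 15(1+ρ+…+ρ^4); deviate → 16 + 7(ρ+…+ρ^4).
Cooperation is sustained iff (15−7)(ρ+…+ρ^4) ≥ 16−15.
ρ+…+ρ^4 = 4/5·(1−(4/5)^4)/(1−4/5) = 2.3616, and (16−15)/(15−7) = 0.1250.
2.3616 ≥ 0.1250, so cooperation is sustainable.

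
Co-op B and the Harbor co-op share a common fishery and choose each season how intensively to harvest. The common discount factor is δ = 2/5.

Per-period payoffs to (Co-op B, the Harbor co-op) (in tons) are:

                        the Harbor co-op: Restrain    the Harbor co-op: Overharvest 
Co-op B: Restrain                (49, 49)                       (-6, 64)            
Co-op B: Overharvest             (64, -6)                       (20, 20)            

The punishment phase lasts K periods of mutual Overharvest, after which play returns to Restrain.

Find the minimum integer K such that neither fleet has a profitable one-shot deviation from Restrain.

IC: δ(1−δ^K)/(1−δ) ≥ (64−49)/(49−20) = 15/29.
With δ = 2/5: need 1 − δ^K ≥ 15/29·(1−2/5)/(2/5), i.e. δ^K ≤ 0.2241.
Since (2/5)^1 = 0.4000 and (2/5)^2 = 0.1600, the smallest such K is 2.

2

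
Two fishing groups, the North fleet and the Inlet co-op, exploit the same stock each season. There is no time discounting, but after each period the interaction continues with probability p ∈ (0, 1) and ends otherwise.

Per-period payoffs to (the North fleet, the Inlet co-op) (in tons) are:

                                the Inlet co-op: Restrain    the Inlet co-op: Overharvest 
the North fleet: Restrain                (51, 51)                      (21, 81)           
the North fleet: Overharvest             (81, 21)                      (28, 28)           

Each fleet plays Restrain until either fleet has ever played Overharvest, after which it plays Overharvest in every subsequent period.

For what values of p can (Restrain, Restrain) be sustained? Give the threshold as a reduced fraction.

30/53

With no time discounting, the continuation probability p plays the role of the discount factor.
Grim-trigger IC: 51/(1−p) ≥ 81 + 28p/(1−p) ⇒ p ≥ (81−51)/(81−28) = 30/53.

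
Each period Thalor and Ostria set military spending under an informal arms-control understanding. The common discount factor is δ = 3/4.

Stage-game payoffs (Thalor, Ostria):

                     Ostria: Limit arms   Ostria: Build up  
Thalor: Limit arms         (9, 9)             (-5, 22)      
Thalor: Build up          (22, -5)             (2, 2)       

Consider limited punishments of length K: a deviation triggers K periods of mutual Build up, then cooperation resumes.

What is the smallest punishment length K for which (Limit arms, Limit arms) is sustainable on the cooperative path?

4

IC: δ(1−δ^K)/(1−δ) ≥ (22−9)/(9−2) = 13/7.
With δ = 3/4: need 1 − δ^K ≥ 13/7·(1−3/4)/(3/4), i.e. δ^K ≤ 0.3810.
Since (3/4)^3 = 0.4219 and (3/4)^4 = 0.3164, the smallest such K is 4.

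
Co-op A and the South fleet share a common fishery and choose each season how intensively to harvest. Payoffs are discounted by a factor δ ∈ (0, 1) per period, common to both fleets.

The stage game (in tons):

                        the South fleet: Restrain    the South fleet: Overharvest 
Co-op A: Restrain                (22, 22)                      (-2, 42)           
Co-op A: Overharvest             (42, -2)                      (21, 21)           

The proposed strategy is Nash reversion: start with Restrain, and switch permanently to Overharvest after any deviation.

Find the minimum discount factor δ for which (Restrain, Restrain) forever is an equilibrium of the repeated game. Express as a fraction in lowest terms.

Cooperation forever yields 22 each period: 22/(1−δ).
Deviating yields 42 once, then 21 forever: 42 + 21δ/(1−δ).
No profitable deviation requires 22/(1−δ) ≥ 42 + 21δ/(1−δ).
Multiplying by (1−δ): 22 ≥ 42(1−δ) + 21δ = 42 − 21δ.
So 21δ ≥ 20, i.e. δ ≥ 20/21.

20/21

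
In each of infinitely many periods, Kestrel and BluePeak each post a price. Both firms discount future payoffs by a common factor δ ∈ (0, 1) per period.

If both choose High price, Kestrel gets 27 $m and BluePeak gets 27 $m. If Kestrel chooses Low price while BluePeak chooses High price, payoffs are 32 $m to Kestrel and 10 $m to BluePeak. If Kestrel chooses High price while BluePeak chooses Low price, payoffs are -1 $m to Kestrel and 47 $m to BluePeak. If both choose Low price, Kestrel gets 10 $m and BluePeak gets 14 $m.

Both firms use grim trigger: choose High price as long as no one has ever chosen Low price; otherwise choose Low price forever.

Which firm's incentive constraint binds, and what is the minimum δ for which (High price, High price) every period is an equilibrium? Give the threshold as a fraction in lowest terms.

BluePeak; δ ≥ 20/33

Kestrel: cooperation gives 27 each period; deviation gives 32 once then 10 forever.
  27/(1−δ) ≥ 32 + 10δ/(1−δ) ⇒ δ ≥ 5/22.
BluePeak: cooperation gives 27 each period; deviation gives 47 once then 14 forever.
  δ ≥ 20/33.
Both must hold, so the binding constraint is BluePeak's: δ ≥ 20/33.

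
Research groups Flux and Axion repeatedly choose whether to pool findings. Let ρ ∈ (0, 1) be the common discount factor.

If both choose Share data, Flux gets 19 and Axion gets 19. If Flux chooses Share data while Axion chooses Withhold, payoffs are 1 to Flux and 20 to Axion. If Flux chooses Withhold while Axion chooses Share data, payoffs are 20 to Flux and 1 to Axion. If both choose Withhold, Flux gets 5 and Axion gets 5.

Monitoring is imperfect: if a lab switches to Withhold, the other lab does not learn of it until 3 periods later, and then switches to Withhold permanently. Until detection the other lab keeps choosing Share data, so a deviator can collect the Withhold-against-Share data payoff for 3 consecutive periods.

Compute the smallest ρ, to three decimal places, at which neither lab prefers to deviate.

Deviating for the 3 undetected periods gains 20−19 = 1 per period over cooperation, then loses 19−5 = 14 per period forever once punishment starts.
Gain: 1(1 + ρ + … + ρ^2); loss: 14·ρ^3/(1−ρ).
No profitable deviation ⇔ 1(1−ρ^3) ≤ 14·ρ^3, i.e. ρ^3 ≥ 1/(1+14) = 1/15.
Hence ρ ≥ (1/15)^(1/3) ≈ 0.405.

0.405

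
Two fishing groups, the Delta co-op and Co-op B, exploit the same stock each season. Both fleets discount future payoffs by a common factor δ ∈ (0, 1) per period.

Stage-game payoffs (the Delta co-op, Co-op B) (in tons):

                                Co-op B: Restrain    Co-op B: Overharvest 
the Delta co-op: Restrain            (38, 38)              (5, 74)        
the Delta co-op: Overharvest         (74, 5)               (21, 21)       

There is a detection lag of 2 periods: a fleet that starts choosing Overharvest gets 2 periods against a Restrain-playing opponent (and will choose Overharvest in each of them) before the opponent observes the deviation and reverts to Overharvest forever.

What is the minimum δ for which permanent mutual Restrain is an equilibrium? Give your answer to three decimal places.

Deviating for the 2 undetected periods gains 74−38 = 36 per period over cooperation, then loses 38−21 = 17 per period forever once punishment starts.
Gain: 36(1 + δ + … + δ^1); loss: 17·δ^2/(1−δ).
No profitable deviation ⇔ 36(1−δ^2) ≤ 17·δ^2, i.e. δ^2 ≥ 36/(36+17) = 36/53.
Hence δ ≥ (36/53)^(1/2) ≈ 0.824.

0.824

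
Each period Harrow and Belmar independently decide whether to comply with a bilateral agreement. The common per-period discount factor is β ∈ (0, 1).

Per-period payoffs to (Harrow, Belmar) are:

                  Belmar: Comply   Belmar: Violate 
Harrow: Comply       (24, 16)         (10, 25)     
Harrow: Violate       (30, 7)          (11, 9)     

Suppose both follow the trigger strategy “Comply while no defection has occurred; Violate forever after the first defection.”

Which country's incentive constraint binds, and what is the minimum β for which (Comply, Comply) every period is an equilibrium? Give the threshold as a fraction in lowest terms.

For Harrow: deviation gain 30−24 = 6, per-period punishment loss 24−11 = 13. IC gives β ≥ 6/19.
For Belmar: gain 9, loss 7 per period, so β ≥ 9/16.
The tighter constraint is Belmar's, so cooperation needs β ≥ 9/16.

Belmar; β ≥ 9/16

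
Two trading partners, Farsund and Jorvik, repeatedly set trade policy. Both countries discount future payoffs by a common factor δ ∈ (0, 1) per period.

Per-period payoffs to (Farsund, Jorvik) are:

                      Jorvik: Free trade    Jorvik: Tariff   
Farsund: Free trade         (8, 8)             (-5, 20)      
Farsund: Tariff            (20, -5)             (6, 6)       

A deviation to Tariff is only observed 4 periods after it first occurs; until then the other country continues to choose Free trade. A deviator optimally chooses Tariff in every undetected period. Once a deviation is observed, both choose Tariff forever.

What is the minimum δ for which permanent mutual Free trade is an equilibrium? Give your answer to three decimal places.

Deviating for the 4 undetected periods gains 20−8 = 12 per period over cooperation, then loses 8−6 = 2 per period forever once punishment starts.
Gain: 12(1 + δ + … + δ^3); loss: 2·δ^4/(1−δ).
No profitable deviation ⇔ 12(1−δ^4) ≤ 2·δ^4, i.e. δ^4 ≥ 12/(12+2) = 6/7.
Hence δ ≥ (6/7)^(1/4) ≈ 0.962.

0.962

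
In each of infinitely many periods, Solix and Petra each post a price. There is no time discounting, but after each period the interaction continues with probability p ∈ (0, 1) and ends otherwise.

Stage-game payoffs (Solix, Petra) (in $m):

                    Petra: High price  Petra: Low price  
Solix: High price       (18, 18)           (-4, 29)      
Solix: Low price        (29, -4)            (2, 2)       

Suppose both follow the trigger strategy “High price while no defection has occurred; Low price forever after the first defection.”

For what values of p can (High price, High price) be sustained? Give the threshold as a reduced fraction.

With no time discounting, the continuation probability p plays the role of the discount factor.
Grim-trigger IC: 18/(1−p) ≥ 29 + 2p/(1−p) ⇒ p ≥ (29−18)/(29−2) = 11/27.

11/27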